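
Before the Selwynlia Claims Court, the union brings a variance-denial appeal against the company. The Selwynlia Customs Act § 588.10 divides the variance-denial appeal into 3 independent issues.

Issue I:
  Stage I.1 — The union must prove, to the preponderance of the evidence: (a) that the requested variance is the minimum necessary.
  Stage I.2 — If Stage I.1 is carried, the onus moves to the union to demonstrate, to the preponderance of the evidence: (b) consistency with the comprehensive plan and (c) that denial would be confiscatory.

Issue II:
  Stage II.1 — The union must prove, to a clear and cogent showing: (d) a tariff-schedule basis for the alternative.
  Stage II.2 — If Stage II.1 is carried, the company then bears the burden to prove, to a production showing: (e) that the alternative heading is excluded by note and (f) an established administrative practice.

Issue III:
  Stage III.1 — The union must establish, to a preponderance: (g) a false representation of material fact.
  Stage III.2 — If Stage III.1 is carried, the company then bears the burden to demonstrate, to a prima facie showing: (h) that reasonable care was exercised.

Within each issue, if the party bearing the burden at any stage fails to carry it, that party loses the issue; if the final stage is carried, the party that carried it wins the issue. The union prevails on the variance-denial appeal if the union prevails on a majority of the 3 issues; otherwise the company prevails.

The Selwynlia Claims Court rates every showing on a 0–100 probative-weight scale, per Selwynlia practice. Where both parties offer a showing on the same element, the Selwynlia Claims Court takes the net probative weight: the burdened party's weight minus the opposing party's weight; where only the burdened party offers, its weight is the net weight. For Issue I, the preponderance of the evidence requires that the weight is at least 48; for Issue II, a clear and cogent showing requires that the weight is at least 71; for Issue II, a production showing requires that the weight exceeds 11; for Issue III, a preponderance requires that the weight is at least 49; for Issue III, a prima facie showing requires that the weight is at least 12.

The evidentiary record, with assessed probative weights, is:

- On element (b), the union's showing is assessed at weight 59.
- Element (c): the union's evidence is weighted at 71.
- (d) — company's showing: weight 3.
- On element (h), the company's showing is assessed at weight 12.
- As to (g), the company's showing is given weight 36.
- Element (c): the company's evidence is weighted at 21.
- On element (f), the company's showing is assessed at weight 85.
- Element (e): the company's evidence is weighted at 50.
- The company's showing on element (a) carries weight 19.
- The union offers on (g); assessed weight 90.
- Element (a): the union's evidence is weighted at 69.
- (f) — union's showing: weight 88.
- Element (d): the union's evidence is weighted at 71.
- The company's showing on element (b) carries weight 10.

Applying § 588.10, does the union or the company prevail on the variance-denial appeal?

company

— Issue I —
Stage I.1 (union, the preponderance of the evidence, weight is at least 48): (a) net 69−19=50 ≥ 48 — meets.
  Stage I.1 carried; the burden remains with the union.
Stage I.2 (union, the preponderance of the evidence, weight is at least 48): (b) net 59−10=49 ≥ 48 — meets; (c) net 71−21=50 ≥ 48 — meets.
  The union carries the last stage.
Every stage carried; the union prevails on this issue.
— Issue II —
Stage II.1 (union, a clear and cogent showing, weight is at least 71): (d) net 71−3=68 < 71 — fails.
  Stage II.1 not carried; the union fails its burden.
The company prevails on this issue.
— Issue III —
Stage III.1 — burden on union; standard: a preponderance (weight is at least 49).
    (g): 90 − 36 = 54 ≥ 49 [met]
  The union carries Stage III.1; the company now bears the burden.
Stage III.2 — burden on company; standard: a prima facie showing (weight is at least 12).
    (h): 12 ≥ 12 [met]
  The company carries the last stage.
Every stage carried; the company prevails on this issue.
Per-issue: Issue I → union; Issue II → company; Issue III → company. The union must prevail on a majority of issues; overall, the company prevails.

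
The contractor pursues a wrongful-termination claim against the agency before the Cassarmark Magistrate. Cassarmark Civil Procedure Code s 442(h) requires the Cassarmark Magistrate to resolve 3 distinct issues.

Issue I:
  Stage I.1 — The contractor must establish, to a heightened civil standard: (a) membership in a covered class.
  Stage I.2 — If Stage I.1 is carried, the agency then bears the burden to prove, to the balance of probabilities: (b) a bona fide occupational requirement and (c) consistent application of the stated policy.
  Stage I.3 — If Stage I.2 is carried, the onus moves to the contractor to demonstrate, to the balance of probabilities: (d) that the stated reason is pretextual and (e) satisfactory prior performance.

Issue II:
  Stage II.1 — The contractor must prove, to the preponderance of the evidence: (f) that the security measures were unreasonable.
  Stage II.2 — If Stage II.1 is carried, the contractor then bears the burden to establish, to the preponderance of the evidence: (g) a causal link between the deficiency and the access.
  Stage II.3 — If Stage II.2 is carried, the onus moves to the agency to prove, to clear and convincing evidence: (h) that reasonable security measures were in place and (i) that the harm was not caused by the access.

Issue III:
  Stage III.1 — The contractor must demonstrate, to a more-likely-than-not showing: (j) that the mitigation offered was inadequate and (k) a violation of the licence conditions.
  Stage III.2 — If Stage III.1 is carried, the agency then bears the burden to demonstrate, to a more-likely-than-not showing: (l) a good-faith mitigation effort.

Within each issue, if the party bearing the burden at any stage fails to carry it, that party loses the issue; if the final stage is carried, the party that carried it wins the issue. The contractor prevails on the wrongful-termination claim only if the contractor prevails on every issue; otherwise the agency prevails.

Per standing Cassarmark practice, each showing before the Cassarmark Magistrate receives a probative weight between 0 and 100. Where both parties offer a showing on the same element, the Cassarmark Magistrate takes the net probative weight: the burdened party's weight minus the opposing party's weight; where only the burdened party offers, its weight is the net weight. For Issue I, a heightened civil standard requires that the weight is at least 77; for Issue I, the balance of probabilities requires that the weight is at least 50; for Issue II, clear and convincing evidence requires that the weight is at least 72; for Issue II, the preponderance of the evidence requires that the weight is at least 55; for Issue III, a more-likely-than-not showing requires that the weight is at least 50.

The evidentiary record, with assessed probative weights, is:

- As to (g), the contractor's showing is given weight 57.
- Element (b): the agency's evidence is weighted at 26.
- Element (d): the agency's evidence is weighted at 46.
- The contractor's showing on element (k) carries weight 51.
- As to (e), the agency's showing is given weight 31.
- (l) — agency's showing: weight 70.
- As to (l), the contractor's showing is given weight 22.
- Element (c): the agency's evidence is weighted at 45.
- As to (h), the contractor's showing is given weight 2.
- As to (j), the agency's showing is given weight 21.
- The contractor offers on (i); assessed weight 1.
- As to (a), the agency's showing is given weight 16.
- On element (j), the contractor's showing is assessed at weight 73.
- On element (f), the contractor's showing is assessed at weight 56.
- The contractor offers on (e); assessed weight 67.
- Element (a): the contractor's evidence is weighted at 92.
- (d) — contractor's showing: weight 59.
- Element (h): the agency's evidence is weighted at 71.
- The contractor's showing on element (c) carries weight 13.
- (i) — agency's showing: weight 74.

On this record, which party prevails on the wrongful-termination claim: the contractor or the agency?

agency

— Issue I —
Stage I.1 — burden on contractor; standard: a heightened civil standard (weight is at least 77).
    (a): 92 − 16 = 76 < 77 [not met]
  Not every element is met, so the contractor fails to carry Stage I.1.
The agency prevails on this issue.
— Issue II —
Stage II.1 — burden on contractor; standard: the preponderance of the evidence (weight is at least 55).
    (f): 56 ≥ 55 [met]
  Stage II.1 is satisfied; the contractor continues to bear the burden.
Stage II.2 — burden on contractor; standard: the preponderance of the evidence (weight is at least 55).
    (g): 57 ≥ 55 [met]
  Stage II.2 is satisfied; the onus moves to the agency.
Stage II.3 — burden on agency; standard: clear and convincing evidence (weight is at least 72).
    (h): 71 − 2 = 69 < 72 [not met]
    (i): 74 − 1 = 73 ≥ 72 [met]
  Stage II.3 not carried; the agency fails its burden.
The contractor prevails on this issue.
— Issue III —
At Stage III.1 the contractor must meet a more-likely-than-not showing (weight is at least 50): on (j) the weight is 73 less the opposing 21 gives net 52, which does reach 50, so (j) meets the standard; on (k) the weight is 51, which does reach 50, so (k) meets the standard.
  The contractor carries Stage III.1; the agency now bears the burden.
At Stage III.2 the agency must meet a more-likely-than-not showing (weight is at least 50): on (l) the weight is 70 less the opposing 22 gives net 48, < 50, so (l) does not meet the standard.
  Stage III.2 not carried; the agency fails its burden.
So the contractor prevails on this issue.
Per-issue: Issue I → agency; Issue II → contractor; Issue III → contractor. The contractor must prevail on every issue; overall, the agency prevails.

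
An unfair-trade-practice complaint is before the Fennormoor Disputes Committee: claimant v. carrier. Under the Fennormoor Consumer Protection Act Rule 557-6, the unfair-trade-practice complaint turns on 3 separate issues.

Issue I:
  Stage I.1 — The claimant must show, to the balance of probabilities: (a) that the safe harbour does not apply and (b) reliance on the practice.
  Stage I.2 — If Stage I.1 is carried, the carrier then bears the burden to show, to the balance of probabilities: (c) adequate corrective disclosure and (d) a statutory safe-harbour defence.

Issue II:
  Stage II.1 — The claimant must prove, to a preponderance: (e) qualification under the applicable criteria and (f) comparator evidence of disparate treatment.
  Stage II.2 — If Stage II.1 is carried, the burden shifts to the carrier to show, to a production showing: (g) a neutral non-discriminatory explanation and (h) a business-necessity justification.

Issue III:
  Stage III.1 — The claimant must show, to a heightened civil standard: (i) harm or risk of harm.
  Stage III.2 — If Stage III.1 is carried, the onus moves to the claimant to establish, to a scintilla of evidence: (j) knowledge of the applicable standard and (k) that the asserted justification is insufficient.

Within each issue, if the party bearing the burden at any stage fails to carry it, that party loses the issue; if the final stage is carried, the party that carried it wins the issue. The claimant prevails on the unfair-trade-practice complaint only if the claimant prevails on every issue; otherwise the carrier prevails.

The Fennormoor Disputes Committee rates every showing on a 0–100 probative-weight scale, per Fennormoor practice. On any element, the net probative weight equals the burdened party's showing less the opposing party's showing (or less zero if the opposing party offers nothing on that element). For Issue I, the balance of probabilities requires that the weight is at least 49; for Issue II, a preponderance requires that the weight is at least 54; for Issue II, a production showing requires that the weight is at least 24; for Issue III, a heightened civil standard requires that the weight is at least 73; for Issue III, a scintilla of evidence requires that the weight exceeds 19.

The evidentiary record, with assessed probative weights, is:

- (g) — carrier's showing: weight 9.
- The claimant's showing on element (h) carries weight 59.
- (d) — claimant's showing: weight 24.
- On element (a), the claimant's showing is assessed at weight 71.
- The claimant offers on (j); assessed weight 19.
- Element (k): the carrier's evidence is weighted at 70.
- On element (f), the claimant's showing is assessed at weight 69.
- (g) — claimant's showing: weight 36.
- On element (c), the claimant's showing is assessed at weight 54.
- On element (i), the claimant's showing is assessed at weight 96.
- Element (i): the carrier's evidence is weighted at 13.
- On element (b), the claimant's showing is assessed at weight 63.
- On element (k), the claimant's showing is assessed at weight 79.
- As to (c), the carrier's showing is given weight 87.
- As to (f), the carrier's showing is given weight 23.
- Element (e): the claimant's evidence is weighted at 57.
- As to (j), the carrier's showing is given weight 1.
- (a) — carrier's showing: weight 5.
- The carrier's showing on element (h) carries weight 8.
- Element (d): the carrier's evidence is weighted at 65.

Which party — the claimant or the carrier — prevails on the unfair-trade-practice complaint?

carrier

— Issue I —
Stage I.1 — burden on claimant; standard: the balance of probabilities (weight is at least 49).
    (a): 71 − 5 = 66 ≥ 49 [met]
    (b): 63 ≥ 49 [met]
  All elements met. The burden passes to the carrier.
Stage I.2 — burden on carrier; standard: the balance of probabilities (weight is at least 49).
    (c): 87 − 54 = 33 < 49 [not met]
    (d): 65 − 24 = 41 < 49 [not met]
  The carrier does not carry Stage I.2.
The claimant prevails on this issue.
— Issue II —
Stage II.1 — burden on claimant; standard: a preponderance (weight is at least 54).
    (e): 57 ≥ 54 [met]
    (f): 69 − 23 = 46 < 54 [not met]
  Stage II.1 not carried; the claimant fails its burden.
The analysis ends at Stage II.1; the carrier prevails on this issue.
— Issue III —
Stage III.1 — burden on claimant; standard: a heightened civil standard (weight is at least 73).
    (i): 96 − 13 = 83 ≥ 73 [met]
  All elements met. The claimant retains the burden for Stage III.2.
Stage III.2 — burden on claimant; standard: a scintilla of evidence (weight exceeds 19).
    (j): 19 − 1 = 18 ≤ 19 [not met]
    (k): 79 − 70 = 9 ≤ 19 [not met]
  Not every element is met, so the claimant fails to carry Stage III.2.
The carrier prevails on this issue.
Per-issue: Issue I → claimant; Issue II → carrier; Issue III → carrier. The claimant must prevail on every issue; overall, the carrier prevails.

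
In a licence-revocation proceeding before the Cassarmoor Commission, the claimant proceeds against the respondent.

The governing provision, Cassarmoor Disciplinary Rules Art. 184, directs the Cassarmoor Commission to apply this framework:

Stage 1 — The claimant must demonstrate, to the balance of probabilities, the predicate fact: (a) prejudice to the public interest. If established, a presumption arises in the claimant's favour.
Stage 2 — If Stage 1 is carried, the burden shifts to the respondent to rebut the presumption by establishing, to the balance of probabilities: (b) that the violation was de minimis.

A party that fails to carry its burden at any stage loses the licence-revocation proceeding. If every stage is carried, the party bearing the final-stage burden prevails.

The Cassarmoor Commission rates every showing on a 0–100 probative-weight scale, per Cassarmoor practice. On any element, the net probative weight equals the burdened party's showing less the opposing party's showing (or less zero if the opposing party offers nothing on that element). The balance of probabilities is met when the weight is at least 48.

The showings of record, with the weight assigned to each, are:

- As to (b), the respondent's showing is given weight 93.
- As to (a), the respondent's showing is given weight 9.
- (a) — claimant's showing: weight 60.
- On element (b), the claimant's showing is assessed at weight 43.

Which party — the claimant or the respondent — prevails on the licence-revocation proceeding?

respondent

At Stage 1 the claimant must meet the balance of probabilities (weight is at least 48): on (a) the weight is 60 less the opposing 9 gives net 51, which does reach 48, so (a) meets the standard.
  All elements met. The burden passes to the respondent.
At Stage 2 the respondent must meet the balance of probabilities (weight is at least 48): on (b) the weight is 93 less the opposing 43 gives net 50, which does reach 48, so (b) meets the standard.
  Stage 2 carried; the final stage is satisfied.
With every stage satisfied, the respondent prevails.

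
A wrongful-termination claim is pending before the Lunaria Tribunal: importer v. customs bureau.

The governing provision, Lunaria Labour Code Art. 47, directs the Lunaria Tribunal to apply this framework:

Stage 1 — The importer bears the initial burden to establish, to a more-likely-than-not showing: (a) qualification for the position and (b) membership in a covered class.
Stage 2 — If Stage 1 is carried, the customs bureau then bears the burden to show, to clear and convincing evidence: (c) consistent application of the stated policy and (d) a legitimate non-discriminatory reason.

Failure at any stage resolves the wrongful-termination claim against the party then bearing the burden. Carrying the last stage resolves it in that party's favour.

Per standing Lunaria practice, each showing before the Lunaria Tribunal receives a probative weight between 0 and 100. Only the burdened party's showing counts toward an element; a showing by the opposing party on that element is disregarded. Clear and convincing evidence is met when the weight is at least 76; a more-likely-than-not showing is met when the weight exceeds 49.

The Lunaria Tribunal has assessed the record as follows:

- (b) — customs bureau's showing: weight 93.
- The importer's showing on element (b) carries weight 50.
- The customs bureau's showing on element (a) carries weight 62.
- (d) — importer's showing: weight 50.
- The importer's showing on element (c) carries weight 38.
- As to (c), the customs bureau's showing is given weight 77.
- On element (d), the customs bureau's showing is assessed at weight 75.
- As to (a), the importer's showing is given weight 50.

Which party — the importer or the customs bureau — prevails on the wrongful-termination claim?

At Stage 1 the importer must meet a more-likely-than-not showing (weight exceeds 49): on (a) the weight is 50 (the customs bureau's 62 is given no effect), which does exceed 49, so (a) meets the standard; on (b) the weight is 50 (the customs bureau's 93 is given no effect), > 49, so (b) meets the standard.
  The importer carries Stage 1; the customs bureau now bears the burden.
At Stage 2 the customs bureau must meet clear and convincing evidence (weight is at least 76): on (c) the weight is 77 (the importer's 38 is given no effect), which does reach 76, so (c) meets the standard; on (d) the weight is 75 (the importer's 50 is given no effect), < 76, so (d) does not meet the standard.
  Stage 2 not carried; the customs bureau fails its burden.
The importer prevails.

importer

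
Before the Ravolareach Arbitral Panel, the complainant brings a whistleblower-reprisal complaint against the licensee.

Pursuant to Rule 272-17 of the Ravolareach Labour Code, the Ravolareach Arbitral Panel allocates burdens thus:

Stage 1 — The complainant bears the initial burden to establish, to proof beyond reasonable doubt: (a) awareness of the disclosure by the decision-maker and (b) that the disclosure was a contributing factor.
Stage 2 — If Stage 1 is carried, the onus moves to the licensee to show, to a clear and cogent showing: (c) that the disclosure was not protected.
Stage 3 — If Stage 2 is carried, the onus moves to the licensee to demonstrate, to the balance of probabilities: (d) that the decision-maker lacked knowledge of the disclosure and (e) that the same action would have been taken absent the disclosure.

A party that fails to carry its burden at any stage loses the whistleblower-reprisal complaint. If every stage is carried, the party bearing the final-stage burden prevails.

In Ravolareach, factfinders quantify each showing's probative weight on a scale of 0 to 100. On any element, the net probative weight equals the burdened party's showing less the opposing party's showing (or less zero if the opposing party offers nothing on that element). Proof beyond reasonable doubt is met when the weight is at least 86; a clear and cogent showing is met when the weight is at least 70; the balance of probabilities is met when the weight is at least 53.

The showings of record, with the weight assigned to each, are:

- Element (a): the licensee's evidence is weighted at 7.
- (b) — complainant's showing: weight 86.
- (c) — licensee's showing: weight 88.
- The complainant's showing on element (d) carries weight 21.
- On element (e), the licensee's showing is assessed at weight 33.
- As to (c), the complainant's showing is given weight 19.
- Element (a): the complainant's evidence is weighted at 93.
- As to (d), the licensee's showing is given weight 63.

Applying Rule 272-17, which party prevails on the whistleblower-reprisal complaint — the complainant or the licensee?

Stage 1 — burden on complainant; standard: proof beyond reasonable doubt (weight is at least 86).
    (a): 93 − 7 = 86 ≥ 86 [met]
    (b): 86 ≥ 86 [met]
  Stage 1 carried; the burden shifts to the licensee.
Stage 2 — burden on licensee; standard: a clear and cogent showing (weight is at least 70).
    (c): 88 − 19 = 69 < 70 [not met]
  The licensee does not carry Stage 2.
So the complainant prevails.

complainant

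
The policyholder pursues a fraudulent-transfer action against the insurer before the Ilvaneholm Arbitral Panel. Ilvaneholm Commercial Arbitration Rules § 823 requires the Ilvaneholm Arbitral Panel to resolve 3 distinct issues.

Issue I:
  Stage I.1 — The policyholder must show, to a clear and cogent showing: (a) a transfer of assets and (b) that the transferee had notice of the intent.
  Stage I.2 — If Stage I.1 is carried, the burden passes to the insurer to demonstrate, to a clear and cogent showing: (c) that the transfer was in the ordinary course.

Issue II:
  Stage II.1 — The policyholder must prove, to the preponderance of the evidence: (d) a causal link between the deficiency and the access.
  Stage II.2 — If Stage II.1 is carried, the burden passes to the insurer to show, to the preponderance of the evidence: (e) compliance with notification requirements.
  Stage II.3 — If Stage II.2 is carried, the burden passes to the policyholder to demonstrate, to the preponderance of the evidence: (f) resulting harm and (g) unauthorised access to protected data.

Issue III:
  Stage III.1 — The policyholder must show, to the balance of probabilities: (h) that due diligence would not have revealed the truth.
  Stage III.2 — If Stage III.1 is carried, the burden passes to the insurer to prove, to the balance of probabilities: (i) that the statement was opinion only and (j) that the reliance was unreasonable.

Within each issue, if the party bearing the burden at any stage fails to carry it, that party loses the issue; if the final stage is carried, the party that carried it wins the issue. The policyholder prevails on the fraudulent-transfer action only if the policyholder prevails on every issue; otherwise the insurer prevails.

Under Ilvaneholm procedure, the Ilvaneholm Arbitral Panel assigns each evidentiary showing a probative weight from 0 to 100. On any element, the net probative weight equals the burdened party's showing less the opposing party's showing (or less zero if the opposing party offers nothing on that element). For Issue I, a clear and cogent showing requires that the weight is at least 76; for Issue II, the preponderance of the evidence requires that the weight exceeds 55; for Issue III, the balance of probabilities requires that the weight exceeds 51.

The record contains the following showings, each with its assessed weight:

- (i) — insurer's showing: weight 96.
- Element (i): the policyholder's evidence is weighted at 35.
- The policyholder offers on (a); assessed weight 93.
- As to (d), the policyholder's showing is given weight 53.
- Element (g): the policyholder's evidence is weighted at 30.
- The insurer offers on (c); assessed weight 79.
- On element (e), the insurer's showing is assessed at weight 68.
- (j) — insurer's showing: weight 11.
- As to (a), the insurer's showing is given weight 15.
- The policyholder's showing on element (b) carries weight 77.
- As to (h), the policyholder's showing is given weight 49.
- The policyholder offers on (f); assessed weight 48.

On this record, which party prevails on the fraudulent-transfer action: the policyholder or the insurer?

— Issue I —
At Stage I.1 the policyholder must meet a clear and cogent showing (weight is at least 76): on (a) the weight is 93 less the opposing 15 gives net 78, ≥ 76, so (a) meets the standard; on (b) the weight is 77, which does reach 76, so (b) meets the standard.
  Stage I.1 is satisfied; the onus moves to the insurer.
At Stage I.2 the insurer must meet a clear and cogent showing (weight is at least 76): on (c) the weight is 79, ≥ 76, so (c) meets the standard.
  Stage I.2 carried; the final stage is satisfied.
Every stage carried; the insurer prevails on this issue.
— Issue II —
Stage II.1 (policyholder, the preponderance of the evidence, weight exceeds 55): (d) 53 ≤ 55 — fails.
  The policyholder does not carry Stage II.1.
So the insurer prevails on this issue.
— Issue III —
Stage III.1 (policyholder, the balance of probabilities, weight exceeds 51): (h) 49 ≤ 51 — fails.
  Stage III.1 not carried; the policyholder fails its burden.
The insurer prevails on this issue.
Per-issue: Issue I → insurer; Issue II → insurer; Issue III → insurer. The policyholder must prevail on every issue; overall, the insurer prevails.

insurer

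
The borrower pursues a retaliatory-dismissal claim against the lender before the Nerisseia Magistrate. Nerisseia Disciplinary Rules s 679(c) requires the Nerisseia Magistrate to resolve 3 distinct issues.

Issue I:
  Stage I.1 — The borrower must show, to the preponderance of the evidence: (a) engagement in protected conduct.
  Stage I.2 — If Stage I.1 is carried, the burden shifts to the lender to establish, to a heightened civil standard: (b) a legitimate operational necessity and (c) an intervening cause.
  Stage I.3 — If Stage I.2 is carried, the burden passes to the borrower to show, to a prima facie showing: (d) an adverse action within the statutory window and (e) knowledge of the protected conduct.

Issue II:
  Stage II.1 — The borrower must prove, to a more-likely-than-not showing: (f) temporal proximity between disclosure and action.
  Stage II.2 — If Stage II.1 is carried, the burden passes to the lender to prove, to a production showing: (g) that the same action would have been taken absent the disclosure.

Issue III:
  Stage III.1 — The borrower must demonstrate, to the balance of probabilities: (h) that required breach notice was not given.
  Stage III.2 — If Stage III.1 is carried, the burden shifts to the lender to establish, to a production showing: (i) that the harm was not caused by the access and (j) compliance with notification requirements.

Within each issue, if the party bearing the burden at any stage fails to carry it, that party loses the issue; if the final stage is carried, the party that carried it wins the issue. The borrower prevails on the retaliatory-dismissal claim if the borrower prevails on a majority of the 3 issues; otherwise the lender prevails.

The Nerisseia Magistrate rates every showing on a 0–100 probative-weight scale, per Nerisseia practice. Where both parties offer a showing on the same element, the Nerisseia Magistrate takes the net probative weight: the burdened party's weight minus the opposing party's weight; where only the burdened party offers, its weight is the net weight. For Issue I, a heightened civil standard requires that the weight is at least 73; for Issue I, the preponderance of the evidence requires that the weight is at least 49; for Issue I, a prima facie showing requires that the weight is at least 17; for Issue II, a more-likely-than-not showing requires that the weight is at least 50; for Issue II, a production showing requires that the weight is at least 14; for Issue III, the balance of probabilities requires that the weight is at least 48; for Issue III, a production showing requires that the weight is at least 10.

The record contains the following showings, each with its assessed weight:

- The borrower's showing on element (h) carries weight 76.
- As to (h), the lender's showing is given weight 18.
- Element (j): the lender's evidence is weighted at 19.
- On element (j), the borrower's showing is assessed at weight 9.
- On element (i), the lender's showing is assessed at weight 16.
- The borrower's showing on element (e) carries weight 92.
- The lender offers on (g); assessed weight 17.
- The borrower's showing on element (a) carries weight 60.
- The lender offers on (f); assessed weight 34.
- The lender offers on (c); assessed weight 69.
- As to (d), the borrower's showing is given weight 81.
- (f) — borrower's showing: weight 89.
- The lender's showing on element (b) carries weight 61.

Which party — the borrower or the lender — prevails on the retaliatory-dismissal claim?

lender

— Issue I —
At Stage I.1 the borrower must meet the preponderance of the evidence (weight is at least 49): on (a) the weight is 60, which does reach 49, so (a) meets the standard.
  All elements met. The burden passes to the lender.
At Stage I.2 the lender must meet a heightened civil standard (weight is at least 73): on (b) the weight is 61, which does not reach 73, so (b) does not meet the standard; on (c) the weight is 69, < 73, so (c) does not meet the standard.
  Not every element is met, so the lender fails to carry Stage I.2.
The borrower prevails on this issue.
— Issue II —
Stage II.1 — burden on borrower; standard: a more-likely-than-not showing (weight is at least 50).
    (f): 89 − 34 = 55 ≥ 50 [met]
  Stage II.1 is satisfied; the onus moves to the lender.
Stage II.2 — burden on lender; standard: a production showing (weight is at least 14).
    (g): 17 ≥ 14 [met]
  The lender carries the last stage.
Every stage carried; the lender prevails on this issue.
— Issue III —
Stage III.1 — burden on borrower; standard: the balance of probabilities (weight is at least 48).
    (h): 76 − 18 = 58 ≥ 48 [met]
  Stage III.1 is satisfied; the onus moves to the lender.
Stage III.2 — burden on lender; standard: a production showing (weight is at least 10).
    (i): 16 ≥ 10 [met]
    (j): 19 − 9 = 10 ≥ 10 [met]
  All elements met at the final stage.
With every stage satisfied, the lender prevails on this issue.
Per-issue: Issue I → borrower; Issue II → lender; Issue III → lender. The borrower must prevail on a majority of issues; overall, the lender prevails.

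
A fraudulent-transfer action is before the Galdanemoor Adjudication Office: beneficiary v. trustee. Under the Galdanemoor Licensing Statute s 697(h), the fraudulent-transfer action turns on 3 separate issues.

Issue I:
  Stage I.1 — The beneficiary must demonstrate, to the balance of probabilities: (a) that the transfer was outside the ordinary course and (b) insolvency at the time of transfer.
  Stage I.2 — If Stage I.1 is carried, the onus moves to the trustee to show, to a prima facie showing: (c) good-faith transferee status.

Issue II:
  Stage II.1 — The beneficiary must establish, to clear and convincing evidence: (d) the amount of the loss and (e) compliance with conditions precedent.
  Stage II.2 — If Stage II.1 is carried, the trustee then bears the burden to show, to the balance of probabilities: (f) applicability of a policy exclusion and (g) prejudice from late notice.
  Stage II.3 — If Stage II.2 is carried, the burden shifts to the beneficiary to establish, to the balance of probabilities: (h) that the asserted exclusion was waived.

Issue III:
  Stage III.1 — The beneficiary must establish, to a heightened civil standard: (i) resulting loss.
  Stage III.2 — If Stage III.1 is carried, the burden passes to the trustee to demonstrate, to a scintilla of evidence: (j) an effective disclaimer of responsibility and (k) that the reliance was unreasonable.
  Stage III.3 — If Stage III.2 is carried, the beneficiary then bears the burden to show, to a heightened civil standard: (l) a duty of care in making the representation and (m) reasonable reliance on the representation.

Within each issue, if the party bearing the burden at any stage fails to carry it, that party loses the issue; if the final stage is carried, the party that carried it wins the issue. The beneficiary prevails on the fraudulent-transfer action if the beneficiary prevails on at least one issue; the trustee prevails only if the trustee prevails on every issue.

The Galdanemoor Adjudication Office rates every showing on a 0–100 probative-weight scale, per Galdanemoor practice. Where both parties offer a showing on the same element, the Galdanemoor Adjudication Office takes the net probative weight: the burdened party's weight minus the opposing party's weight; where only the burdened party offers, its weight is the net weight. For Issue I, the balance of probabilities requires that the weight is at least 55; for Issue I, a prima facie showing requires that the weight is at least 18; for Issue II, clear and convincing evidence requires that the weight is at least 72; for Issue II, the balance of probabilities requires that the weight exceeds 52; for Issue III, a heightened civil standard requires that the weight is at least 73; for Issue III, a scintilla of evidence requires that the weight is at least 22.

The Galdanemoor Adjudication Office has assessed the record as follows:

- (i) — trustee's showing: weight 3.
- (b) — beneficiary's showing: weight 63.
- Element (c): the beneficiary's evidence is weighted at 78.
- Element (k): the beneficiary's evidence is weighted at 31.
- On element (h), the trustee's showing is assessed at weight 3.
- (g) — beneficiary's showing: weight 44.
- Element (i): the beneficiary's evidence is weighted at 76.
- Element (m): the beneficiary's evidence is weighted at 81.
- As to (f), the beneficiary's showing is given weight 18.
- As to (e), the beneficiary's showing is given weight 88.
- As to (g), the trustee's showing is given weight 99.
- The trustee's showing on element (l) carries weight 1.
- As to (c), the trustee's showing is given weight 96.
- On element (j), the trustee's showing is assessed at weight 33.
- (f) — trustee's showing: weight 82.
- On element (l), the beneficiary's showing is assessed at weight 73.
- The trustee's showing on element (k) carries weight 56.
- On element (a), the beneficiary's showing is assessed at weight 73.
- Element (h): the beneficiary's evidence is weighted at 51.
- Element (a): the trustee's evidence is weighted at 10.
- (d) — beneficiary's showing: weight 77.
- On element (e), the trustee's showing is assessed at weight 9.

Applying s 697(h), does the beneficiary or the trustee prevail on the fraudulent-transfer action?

— Issue I —
Stage I.1 — burden on beneficiary; standard: the balance of probabilities (weight is at least 55).
    (a): 73 − 10 = 63 ≥ 55 [met]
    (b): 63 ≥ 55 [met]
  Stage I.1 carried; the burden shifts to the trustee.
Stage I.2 — burden on trustee; standard: a prima facie showing (weight is at least 18).
    (c): 96 − 78 = 18 ≥ 18 [met]
  Stage I.2 carried; the final stage is satisfied.
Every stage carried; the trustee prevails on this issue.
— Issue II —
Stage II.1 (beneficiary, clear and convincing evidence, weight is at least 72): (d) 77 ≥ 72 — meets; (e) net 88−9=79 ≥ 72 — meets.
  Stage II.1 carried; the burden shifts to the trustee.
Stage II.2 (trustee, the balance of probabilities, weight exceeds 52): (f) net 82−18=64 > 52 — meets; (g) net 99−44=55 > 52 — meets.
  Stage II.2 is satisfied; the onus moves to the beneficiary.
Stage II.3 (beneficiary, the balance of probabilities, weight exceeds 52): (h) net 51−3=48 ≤ 52 — fails.
  Stage II.3 not carried; the beneficiary fails its burden.
So the trustee prevails on this issue.
— Issue III —
At Stage III.1 the beneficiary must meet a heightened civil standard (weight is at least 73): on (i) the weight is 76 less the opposing 3 gives net 73, ≥ 73, so (i) meets the standard.
  All elements met. The burden passes to the trustee.
At Stage III.2 the trustee must meet a scintilla of evidence (weight is at least 22): on (j) the weight is 33, which does reach 22, so (j) meets the standard; on (k) the weight is 56 less the opposing 31 gives net 25, ≥ 22, so (k) meets the standard.
  Stage III.2 carried; the burden shifts to the beneficiary.
At Stage III.3 the beneficiary must meet a heightened civil standard (weight is at least 73): on (l) the weight is 73 less the opposing 1 gives net 72, < 73, so (l) does not meet the standard; on (m) the weight is 81, which does reach 73, so (m) meets the standard.
  The beneficiary does not carry Stage III.3.
The trustee prevails on this issue.
Per-issue: Issue I → trustee; Issue II → trustee; Issue III → trustee. The beneficiary must prevail on at least one issue; overall, the trustee prevails.

trustee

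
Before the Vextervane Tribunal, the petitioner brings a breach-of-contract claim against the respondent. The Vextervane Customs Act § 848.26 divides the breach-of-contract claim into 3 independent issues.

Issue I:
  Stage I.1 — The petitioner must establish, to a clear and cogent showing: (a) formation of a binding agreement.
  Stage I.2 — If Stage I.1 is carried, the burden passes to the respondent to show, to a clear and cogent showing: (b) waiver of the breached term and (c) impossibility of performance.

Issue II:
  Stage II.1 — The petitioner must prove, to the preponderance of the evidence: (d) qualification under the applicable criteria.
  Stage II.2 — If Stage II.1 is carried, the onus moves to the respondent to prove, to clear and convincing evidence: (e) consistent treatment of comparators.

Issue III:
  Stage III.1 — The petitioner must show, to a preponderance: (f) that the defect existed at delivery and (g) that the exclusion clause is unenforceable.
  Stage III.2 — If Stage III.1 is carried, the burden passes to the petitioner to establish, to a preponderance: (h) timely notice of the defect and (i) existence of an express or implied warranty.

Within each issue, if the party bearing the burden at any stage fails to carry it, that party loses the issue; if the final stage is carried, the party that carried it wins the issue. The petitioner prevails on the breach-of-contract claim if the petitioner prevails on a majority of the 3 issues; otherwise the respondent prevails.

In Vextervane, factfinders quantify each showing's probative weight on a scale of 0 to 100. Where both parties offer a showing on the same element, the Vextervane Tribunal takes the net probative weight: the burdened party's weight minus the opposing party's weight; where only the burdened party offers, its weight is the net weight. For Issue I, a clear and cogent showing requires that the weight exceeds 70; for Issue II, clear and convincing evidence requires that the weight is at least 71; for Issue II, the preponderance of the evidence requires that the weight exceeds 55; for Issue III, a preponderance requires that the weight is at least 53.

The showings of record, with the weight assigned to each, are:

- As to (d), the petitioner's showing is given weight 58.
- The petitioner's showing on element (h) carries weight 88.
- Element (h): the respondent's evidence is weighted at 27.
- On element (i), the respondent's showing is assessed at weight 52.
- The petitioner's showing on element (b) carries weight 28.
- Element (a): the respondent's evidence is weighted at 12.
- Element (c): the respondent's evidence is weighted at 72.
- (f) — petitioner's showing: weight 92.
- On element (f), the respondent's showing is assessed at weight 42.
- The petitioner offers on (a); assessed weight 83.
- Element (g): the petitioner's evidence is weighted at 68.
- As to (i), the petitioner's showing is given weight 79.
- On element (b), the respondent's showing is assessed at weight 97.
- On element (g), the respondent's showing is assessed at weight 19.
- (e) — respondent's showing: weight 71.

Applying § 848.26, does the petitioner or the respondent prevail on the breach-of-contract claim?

— Issue I —
Stage I.1 (petitioner, a clear and cogent showing, weight exceeds 70): (a) net 83−12=71 > 70 — meets.
  All elements met. The burden passes to the respondent.
Stage I.2 (respondent, a clear and cogent showing, weight exceeds 70): (b) net 97−28=69 ≤ 70 — fails; (c) 72 > 70 — meets.
  Not every element is met, so the respondent fails to carry Stage I.2.
So the petitioner prevails on this issue.
— Issue II —
Stage II.1 — burden on petitioner; standard: the preponderance of the evidence (weight exceeds 55).
    (d): 58 > 55 [met]
  Stage II.1 carried; the burden shifts to the respondent.
Stage II.2 — burden on respondent; standard: clear and convincing evidence (weight is at least 71).
    (e): 71 ≥ 71 [met]
  Stage II.2 carried; the final stage is satisfied.
Every stage carried; the respondent prevails on this issue.
— Issue III —
Stage III.1 — burden on petitioner; standard: a preponderance (weight is at least 53).
    (f): 92 − 42 = 50 < 53 [not met]
    (g): 68 − 19 = 49 < 53 [not met]
  Stage III.1 not carried; the petitioner fails its burden.
The respondent prevails on this issue.
Per-issue: Issue I → petitioner; Issue II → respondent; Issue III → respondent. The petitioner must prevail on a majority of issues; overall, the respondent prevails.

respondent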